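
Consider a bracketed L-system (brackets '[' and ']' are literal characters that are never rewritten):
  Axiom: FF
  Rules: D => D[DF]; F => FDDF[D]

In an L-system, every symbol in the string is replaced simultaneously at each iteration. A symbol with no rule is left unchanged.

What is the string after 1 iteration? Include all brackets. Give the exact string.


Step 0: FF
Step 1: FDDF[D]FDDF[D]

Answer: FDDF[D]FDDF[D]


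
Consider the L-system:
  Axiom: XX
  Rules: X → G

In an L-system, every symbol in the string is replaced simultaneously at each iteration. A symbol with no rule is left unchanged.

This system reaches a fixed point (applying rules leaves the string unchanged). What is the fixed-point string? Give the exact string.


Step 0: XX
Step 1: GG
Step 2: GG  (unchanged — fixed point at step 1)

Answer: GG


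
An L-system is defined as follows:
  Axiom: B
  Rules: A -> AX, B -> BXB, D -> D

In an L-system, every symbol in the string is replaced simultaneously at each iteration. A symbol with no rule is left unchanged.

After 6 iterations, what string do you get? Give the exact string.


Step 0: B
Step 1: BXB
Step 2: BXBXBXB
Step 3: BXBXBXBXBXBXBXB
Step 4: BXBXBXBXBXBXBXBXBXBXBXBXBXBXBXB
Step 5: BXBXBXBXBXBXBXBXBXBXBXBXBXBXBXBXBXBXBXBXBXBXBXBXBXBXBXBXBXBXBXB
Step 6: BXBXBXBXBXBXBXBXBXBXBXBXBXBXBXBXBXBXBXBXBXBXBXBXBXBXBXBXBXBXBXBXBXBXBXBXBXBXBXBXBXBXBXBXBXBXBXBXBXBXBXBXBXBXBXBXBXBXBXBXBXBXBXB

Answer: BXBXBXBXBXBXBXBXBXBXBXBXBXBXBXBXBXBXBXBXBXBXBXBXBXBXBXBXBXBXBXBXBXBXBXBXBXBXBXBXBXBXBXBXBXBXBXBXBXBXBXBXBXBXBXBXBXBXBXBXBXBXBXB


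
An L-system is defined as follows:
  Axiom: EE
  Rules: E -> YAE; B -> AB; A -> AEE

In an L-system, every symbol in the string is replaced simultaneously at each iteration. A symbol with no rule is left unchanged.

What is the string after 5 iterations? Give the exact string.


Step 0: EE
Step 1: YAEYAE
Step 2: YAEEYAEYAEEYAE
Step 3: YAEEYAEYAEYAEEYAEYAEEYAEYAEYAEEYAE
Step 4: YAEEYAEYAEYAEEYAEYAEEYAEYAEEYAEYAEYAEEYAEYAEEYAEYAEYAEEYAEYAEEYAEYAEEYAEYAEYAEEYAE
Step 5: YAEEYAEYAEYAEEYAEYAEEYAEYAEEYAEYAEYAEEYAEYAEEYAEYAEYAEEYAEYAEEYAEYAEYAEEYAEYAEEYAEYAEEYAEYAEYAEEYAEYAEEYAEYAEYAEEYAEYAEEYAEYAEEYAEYAEYAEEYAEYAEEYAEYAEYAEEYAEYAEEYAEYAEYAEEYAEYAEEYAEYAEEYAEYAEYAEEYAE

Answer: YAEEYAEYAEYAEEYAEYAEEYAEYAEEYAEYAEYAEEYAEYAEEYAEYAEYAEEYAEYAEEYAEYAEYAEEYAEYAEEYAEYAEEYAEYAEYAEEYAEYAEEYAEYAEYAEEYAEYAEEYAEYAEEYAEYAEYAEEYAEYAEEYAEYAEYAEEYAEYAEEYAEYAEYAEEYAEYAEEYAEYAEEYAEYAEYAEEYAE


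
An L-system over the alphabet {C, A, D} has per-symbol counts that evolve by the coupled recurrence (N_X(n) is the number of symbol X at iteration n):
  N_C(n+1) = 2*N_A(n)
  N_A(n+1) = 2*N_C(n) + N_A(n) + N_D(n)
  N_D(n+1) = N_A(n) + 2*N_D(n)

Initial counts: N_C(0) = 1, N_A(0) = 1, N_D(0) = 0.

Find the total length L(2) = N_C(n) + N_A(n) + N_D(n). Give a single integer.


Answer: 19

Derivation:
Step 0: N_C=1, N_A=1, N_D=0, L=2
Step 1: N_C=2, N_A=3, N_D=1, L=6
Step 2: N_C=6, N_A=8, N_D=5, L=19


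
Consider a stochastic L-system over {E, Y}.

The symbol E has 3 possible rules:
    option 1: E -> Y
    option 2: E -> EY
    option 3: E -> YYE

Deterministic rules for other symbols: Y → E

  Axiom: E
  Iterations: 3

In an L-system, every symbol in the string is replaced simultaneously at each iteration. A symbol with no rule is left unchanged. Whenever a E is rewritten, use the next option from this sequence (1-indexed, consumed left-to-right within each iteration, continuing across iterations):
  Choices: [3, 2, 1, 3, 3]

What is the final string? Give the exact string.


Answer: YYYEYYEE

Derivation:
Step 0: E
Step 1: YYE  (used choices [3])
Step 2: EEEY  (used choices [2])
Step 3: YYYEYYEE  (used choices [1, 3, 3])


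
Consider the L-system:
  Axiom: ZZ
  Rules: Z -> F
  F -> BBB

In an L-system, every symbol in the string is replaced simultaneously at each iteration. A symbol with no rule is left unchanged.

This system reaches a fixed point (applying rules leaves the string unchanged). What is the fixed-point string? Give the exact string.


Step 0: ZZ
Step 1: FF
Step 2: BBBBBB
Step 3: BBBBBB  (unchanged — fixed point at step 2)

Answer: BBBBBB


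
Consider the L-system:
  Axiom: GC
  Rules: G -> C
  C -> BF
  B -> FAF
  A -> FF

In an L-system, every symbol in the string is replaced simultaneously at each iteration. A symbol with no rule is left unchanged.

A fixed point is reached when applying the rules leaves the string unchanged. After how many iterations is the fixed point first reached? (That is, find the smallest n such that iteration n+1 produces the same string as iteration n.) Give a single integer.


Answer: 4

Derivation:
Step 0: GC
Step 1: CBF
Step 2: BFFAFF
Step 3: FAFFFFFFF
Step 4: FFFFFFFFFF
Step 5: FFFFFFFFFF  (unchanged — fixed point at step 4)


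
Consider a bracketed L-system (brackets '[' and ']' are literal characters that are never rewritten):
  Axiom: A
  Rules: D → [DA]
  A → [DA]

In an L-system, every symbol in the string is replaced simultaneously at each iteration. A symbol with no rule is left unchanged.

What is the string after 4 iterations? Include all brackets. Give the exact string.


Answer: [[[[DA][DA]][[DA][DA]]][[[DA][DA]][[DA][DA]]]]

Derivation:
Step 0: A
Step 1: [DA]
Step 2: [[DA][DA]]
Step 3: [[[DA][DA]][[DA][DA]]]
Step 4: [[[[DA][DA]][[DA][DA]]][[[DA][DA]][[DA][DA]]]]


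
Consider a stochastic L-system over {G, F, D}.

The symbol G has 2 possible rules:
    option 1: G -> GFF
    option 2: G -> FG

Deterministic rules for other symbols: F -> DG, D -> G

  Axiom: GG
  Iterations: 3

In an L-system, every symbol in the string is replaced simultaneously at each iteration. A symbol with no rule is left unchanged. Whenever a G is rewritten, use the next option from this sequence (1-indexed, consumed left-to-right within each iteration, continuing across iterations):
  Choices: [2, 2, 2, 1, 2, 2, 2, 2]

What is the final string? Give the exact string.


Answer: GFGDGFGGFGFGDGDG

Derivation:
Step 0: GG
Step 1: FGFG  (used choices [2, 2])
Step 2: DGFGDGGFF  (used choices [2, 1])
Step 3: GFGDGFGGFGFGDGDG  (used choices [2, 2, 2, 2])


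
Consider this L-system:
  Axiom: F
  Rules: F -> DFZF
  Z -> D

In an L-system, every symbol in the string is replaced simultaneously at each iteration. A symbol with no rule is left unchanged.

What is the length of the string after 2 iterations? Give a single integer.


Step 0: length = 1
Step 1: length = 4
Step 2: length = 10

Answer: 10


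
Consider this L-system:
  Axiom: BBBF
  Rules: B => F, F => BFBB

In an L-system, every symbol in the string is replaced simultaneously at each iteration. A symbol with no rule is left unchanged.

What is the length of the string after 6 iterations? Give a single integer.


Answer: 508

Derivation:
Step 0: length = 4
Step 1: length = 7
Step 2: length = 19
Step 3: length = 40
Step 4: length = 97
Step 5: length = 217
Step 6: length = 508


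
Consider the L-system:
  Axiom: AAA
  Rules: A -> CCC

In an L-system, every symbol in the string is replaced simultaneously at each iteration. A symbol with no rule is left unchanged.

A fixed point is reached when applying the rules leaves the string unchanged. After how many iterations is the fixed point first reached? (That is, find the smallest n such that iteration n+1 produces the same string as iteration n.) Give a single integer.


Step 0: AAA
Step 1: CCCCCCCCC
Step 2: CCCCCCCCC  (unchanged — fixed point at step 1)

Answer: 1


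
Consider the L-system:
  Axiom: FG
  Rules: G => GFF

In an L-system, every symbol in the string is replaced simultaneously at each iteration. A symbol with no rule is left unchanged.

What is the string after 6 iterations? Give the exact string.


Answer: FGFFFFFFFFFFFF

Derivation:
Step 0: FG
Step 1: FGFF
Step 2: FGFFFF
Step 3: FGFFFFFF
Step 4: FGFFFFFFFF
Step 5: FGFFFFFFFFFF
Step 6: FGFFFFFFFFFFFF


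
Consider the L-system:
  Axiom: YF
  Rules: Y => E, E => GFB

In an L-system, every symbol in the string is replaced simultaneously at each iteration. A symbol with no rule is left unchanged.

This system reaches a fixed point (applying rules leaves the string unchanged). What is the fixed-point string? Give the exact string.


Step 0: YF
Step 1: EF
Step 2: GFBF
Step 3: GFBF  (unchanged — fixed point at step 2)

Answer: GFBF


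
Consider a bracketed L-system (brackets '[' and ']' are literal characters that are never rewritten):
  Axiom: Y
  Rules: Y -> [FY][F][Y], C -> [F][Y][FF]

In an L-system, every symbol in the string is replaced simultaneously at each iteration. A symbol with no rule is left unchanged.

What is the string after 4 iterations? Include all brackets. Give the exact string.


Answer: [F[F[F[FY][F][Y]][F][[FY][F][Y]]][F][[F[FY][F][Y]][F][[FY][F][Y]]]][F][[F[F[FY][F][Y]][F][[FY][F][Y]]][F][[F[FY][F][Y]][F][[FY][F][Y]]]]

Derivation:
Step 0: Y
Step 1: [FY][F][Y]
Step 2: [F[FY][F][Y]][F][[FY][F][Y]]
Step 3: [F[F[FY][F][Y]][F][[FY][F][Y]]][F][[F[FY][F][Y]][F][[FY][F][Y]]]
Step 4: [F[F[F[FY][F][Y]][F][[FY][F][Y]]][F][[F[FY][F][Y]][F][[FY][F][Y]]]][F][[F[F[FY][F][Y]][F][[FY][F][Y]]][F][[F[FY][F][Y]][F][[FY][F][Y]]]]


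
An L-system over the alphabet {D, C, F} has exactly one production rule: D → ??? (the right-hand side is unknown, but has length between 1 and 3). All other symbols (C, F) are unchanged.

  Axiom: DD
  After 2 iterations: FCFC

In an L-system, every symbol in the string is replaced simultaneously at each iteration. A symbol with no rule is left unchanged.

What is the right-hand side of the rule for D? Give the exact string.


Answer: FC

Derivation:
Trying D → FC:
  Step 0: DD
  Step 1: FCFC
  Step 2: FCFC
Matches the given result.


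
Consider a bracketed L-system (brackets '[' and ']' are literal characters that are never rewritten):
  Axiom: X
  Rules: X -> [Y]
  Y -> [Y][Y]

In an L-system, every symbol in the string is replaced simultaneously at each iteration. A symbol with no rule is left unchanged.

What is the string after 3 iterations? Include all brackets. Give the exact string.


Answer: [[[Y][Y]][[Y][Y]]]

Derivation:
Step 0: X
Step 1: [Y]
Step 2: [[Y][Y]]
Step 3: [[[Y][Y]][[Y][Y]]]


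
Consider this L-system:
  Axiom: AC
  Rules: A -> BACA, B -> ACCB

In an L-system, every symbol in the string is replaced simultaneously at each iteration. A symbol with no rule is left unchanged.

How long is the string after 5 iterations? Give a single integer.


Answer: 266

Derivation:
Step 0: length = 2
Step 1: length = 5
Step 2: length = 14
Step 3: length = 38
Step 4: length = 101
Step 5: length = 266


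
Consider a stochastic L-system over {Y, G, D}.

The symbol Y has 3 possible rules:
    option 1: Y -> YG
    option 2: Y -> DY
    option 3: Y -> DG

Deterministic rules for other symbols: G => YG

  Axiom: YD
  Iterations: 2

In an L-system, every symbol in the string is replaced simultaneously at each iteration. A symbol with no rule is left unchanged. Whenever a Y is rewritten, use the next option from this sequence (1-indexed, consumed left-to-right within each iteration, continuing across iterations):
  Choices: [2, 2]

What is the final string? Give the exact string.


Answer: DDYD

Derivation:
Step 0: YD
Step 1: DYD  (used choices [2])
Step 2: DDYD  (used choices [2])


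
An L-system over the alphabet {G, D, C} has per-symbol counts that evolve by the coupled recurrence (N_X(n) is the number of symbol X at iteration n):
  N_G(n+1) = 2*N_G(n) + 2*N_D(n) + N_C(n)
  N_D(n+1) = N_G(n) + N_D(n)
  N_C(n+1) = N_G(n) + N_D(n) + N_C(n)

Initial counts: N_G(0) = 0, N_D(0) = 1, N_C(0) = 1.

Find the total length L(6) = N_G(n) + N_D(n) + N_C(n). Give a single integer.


Answer: 2704

Derivation:
Step 0: N_G=0, N_D=1, N_C=1, L=2
Step 1: N_G=3, N_D=1, N_C=2, L=6
Step 2: N_G=10, N_D=4, N_C=6, L=20
Step 3: N_G=34, N_D=14, N_C=20, L=68
Step 4: N_G=116, N_D=48, N_C=68, L=232
Step 5: N_G=396, N_D=164, N_C=232, L=792
Step 6: N_G=1352, N_D=560, N_C=792, L=2704


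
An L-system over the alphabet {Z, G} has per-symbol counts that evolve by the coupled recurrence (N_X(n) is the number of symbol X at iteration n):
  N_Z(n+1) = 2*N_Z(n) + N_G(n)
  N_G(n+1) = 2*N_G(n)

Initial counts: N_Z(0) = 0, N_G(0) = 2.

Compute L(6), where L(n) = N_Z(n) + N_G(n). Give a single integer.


Step 0: N_Z=0, N_G=2, L=2
Step 1: N_Z=2, N_G=4, L=6
Step 2: N_Z=8, N_G=8, L=16
Step 3: N_Z=24, N_G=16, L=40
Step 4: N_Z=64, N_G=32, L=96
Step 5: N_Z=160, N_G=64, L=224
Step 6: N_Z=384, N_G=128, L=512

Answer: 512


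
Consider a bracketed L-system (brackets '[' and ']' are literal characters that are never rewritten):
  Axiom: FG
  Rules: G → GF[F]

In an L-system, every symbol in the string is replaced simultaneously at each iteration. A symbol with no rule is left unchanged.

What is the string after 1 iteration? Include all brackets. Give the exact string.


Step 0: FG
Step 1: FGF[F]

Answer: FGF[F]


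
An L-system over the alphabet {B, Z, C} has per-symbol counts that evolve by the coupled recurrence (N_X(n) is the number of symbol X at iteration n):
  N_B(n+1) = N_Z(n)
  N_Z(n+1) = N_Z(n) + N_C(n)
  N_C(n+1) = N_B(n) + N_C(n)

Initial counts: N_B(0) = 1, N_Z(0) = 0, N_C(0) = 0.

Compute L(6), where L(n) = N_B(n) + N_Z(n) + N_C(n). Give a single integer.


Step 0: N_B=1, N_Z=0, N_C=0, L=1
Step 1: N_B=0, N_Z=0, N_C=1, L=1
Step 2: N_B=0, N_Z=1, N_C=1, L=2
Step 3: N_B=1, N_Z=2, N_C=1, L=4
Step 4: N_B=2, N_Z=3, N_C=2, L=7
Step 5: N_B=3, N_Z=5, N_C=4, L=12
Step 6: N_B=5, N_Z=9, N_C=7, L=21

Answer: 21


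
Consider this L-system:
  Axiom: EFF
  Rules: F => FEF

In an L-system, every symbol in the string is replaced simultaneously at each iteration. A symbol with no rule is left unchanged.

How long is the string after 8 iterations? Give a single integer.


Answer: 1023

Derivation:
Step 0: length = 3
Step 1: length = 7
Step 2: length = 15
Step 3: length = 31
Step 4: length = 63
Step 5: length = 127
Step 6: length = 255
Step 7: length = 511
Step 8: length = 1023


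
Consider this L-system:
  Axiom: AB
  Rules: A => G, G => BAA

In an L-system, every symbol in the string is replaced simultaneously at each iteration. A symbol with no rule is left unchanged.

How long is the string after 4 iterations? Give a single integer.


Step 0: length = 2
Step 1: length = 2
Step 2: length = 4
Step 3: length = 4
Step 4: length = 8

Answer: 8


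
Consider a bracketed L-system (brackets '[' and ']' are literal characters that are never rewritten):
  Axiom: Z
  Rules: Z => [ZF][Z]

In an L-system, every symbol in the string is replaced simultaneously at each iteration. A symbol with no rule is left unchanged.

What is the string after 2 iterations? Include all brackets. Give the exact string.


Answer: [[ZF][Z]F][[ZF][Z]]

Derivation:
Step 0: Z
Step 1: [ZF][Z]
Step 2: [[ZF][Z]F][[ZF][Z]]


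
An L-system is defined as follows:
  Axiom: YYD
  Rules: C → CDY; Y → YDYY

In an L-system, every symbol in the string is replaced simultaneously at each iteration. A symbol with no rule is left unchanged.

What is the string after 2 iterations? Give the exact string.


Step 0: YYD
Step 1: YDYYYDYYD
Step 2: YDYYDYDYYYDYYYDYYDYDYYYDYYD

Answer: YDYYDYDYYYDYYYDYYDYDYYYDYYD


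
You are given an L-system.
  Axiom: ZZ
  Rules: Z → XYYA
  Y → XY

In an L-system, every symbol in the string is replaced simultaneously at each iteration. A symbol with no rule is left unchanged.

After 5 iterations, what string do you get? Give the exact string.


Answer: XXXXXYXXXXYAXXXXXYXXXXYA

Derivation:
Step 0: ZZ
Step 1: XYYAXYYA
Step 2: XXYXYAXXYXYA
Step 3: XXXYXXYAXXXYXXYA
Step 4: XXXXYXXXYAXXXXYXXXYA
Step 5: XXXXXYXXXXYAXXXXXYXXXXYA


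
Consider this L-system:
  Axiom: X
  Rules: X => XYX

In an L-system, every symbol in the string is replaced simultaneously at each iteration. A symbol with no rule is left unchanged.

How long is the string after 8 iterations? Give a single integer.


Answer: 511

Derivation:
Step 0: length = 1
Step 1: length = 3
Step 2: length = 7
Step 3: length = 15
Step 4: length = 31
Step 5: length = 63
Step 6: length = 127
Step 7: length = 255
Step 8: length = 511


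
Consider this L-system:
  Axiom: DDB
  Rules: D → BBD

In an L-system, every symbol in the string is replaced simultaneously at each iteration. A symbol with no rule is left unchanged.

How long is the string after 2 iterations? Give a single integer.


Answer: 11

Derivation:
Step 0: length = 3
Step 1: length = 7
Step 2: length = 11


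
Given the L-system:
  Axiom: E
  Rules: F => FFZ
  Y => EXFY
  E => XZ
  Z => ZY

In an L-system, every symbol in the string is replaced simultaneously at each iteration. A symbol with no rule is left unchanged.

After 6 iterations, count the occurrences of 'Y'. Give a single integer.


Answer: 15

Derivation:
Step 0: E  (0 'Y')
Step 1: XZ  (0 'Y')
Step 2: XZY  (1 'Y')
Step 3: XZYEXFY  (2 'Y')
Step 4: XZYEXFYXZXFFZEXFY  (3 'Y')
Step 5: XZYEXFYXZXFFZEXFYXZYXFFZFFZZYXZXFFZEXFY  (6 'Y')
Step 6: XZYEXFYXZXFFZEXFYXZYXFFZFFZZYXZXFFZEXFYXZYEXFYXFFZFFZZYFFZFFZZYZYEXFYXZYXFFZFFZZYXZXFFZEXFY  (15 'Y')


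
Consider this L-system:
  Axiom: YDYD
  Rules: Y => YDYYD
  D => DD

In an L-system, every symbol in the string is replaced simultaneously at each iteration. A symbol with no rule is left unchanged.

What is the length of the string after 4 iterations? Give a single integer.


Answer: 454

Derivation:
Step 0: length = 4
Step 1: length = 14
Step 2: length = 46
Step 3: length = 146
Step 4: length = 454


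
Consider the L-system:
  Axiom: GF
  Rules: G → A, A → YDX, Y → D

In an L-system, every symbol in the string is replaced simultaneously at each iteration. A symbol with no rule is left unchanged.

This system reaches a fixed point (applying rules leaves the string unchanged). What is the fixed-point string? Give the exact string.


Step 0: GF
Step 1: AF
Step 2: YDXF
Step 3: DDXF
Step 4: DDXF  (unchanged — fixed point at step 3)

Answer: DDXF


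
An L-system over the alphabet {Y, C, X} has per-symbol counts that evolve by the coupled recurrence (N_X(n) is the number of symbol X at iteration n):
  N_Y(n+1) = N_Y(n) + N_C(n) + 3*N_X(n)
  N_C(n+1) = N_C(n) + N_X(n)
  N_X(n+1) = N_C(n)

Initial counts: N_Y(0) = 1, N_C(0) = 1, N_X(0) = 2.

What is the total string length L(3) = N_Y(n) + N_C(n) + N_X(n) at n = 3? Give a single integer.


Answer: 38

Derivation:
Step 0: N_Y=1, N_C=1, N_X=2, L=4
Step 1: N_Y=8, N_C=3, N_X=1, L=12
Step 2: N_Y=14, N_C=4, N_X=3, L=21
Step 3: N_Y=27, N_C=7, N_X=4, L=38


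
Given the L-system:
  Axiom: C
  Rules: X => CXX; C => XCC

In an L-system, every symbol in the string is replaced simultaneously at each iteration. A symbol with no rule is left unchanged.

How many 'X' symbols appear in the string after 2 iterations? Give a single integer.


Step 0: C  (0 'X')
Step 1: XCC  (1 'X')
Step 2: CXXXCCXCC  (4 'X')

Answer: 4


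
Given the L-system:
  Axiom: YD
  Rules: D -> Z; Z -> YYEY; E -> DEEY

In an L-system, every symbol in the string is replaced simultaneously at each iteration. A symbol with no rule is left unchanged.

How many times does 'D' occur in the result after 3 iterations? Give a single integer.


Step 0: YD  (1 'D')
Step 1: YZ  (0 'D')
Step 2: YYYEY  (0 'D')
Step 3: YYYDEEYY  (1 'D')

Answer: 1


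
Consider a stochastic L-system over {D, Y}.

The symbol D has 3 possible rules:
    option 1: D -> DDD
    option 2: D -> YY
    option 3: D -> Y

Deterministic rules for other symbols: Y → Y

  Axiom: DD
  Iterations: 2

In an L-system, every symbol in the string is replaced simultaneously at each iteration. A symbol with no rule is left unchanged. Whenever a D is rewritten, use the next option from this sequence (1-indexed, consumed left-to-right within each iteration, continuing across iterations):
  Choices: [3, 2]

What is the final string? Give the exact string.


Step 0: DD
Step 1: YYY  (used choices [3, 2])
Step 2: YYY  (used choices [])

Answer: YYY


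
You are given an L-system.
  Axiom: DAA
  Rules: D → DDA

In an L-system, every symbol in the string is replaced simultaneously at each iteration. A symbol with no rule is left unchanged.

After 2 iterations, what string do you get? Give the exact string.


Answer: DDADDAAAA

Derivation:
Step 0: DAA
Step 1: DDAAA
Step 2: DDADDAAAA


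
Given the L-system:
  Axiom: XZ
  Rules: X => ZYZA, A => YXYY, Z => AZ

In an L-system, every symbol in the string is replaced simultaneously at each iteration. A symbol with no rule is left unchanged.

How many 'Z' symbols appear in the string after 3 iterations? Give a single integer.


Answer: 7

Derivation:
Step 0: XZ  (1 'Z')
Step 1: ZYZAAZ  (3 'Z')
Step 2: AZYAZYXYYYXYYAZ  (3 'Z')
Step 3: YXYYAZYYXYYAZYZYZAYYYZYZAYYYXYYAZ  (7 'Z')


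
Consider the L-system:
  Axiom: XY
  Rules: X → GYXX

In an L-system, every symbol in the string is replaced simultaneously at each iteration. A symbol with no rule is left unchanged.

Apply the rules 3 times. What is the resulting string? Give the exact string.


Answer: GYGYGYXXGYXXGYGYXXGYXXY

Derivation:
Step 0: XY
Step 1: GYXXY
Step 2: GYGYXXGYXXY
Step 3: GYGYGYXXGYXXGYGYXXGYXXY


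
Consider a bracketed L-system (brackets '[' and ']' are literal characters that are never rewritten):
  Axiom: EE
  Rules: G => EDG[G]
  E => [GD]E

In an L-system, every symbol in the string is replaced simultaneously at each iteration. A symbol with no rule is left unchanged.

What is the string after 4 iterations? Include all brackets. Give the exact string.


Answer: [[EDG[G]D][GD]ED[GD]EDEDG[G][EDG[G]][[GD]EDEDG[G][EDG[G]]]D][[GD]EDEDG[G][EDG[G]]D][EDG[G]D][GD]E[[EDG[G]D][GD]ED[GD]EDEDG[G][EDG[G]][[GD]EDEDG[G][EDG[G]]]D][[GD]EDEDG[G][EDG[G]]D][EDG[G]D][GD]E

Derivation:
Step 0: EE
Step 1: [GD]E[GD]E
Step 2: [EDG[G]D][GD]E[EDG[G]D][GD]E
Step 3: [[GD]EDEDG[G][EDG[G]]D][EDG[G]D][GD]E[[GD]EDEDG[G][EDG[G]]D][EDG[G]D][GD]E
Step 4: [[EDG[G]D][GD]ED[GD]EDEDG[G][EDG[G]][[GD]EDEDG[G][EDG[G]]]D][[GD]EDEDG[G][EDG[G]]D][EDG[G]D][GD]E[[EDG[G]D][GD]ED[GD]EDEDG[G][EDG[G]][[GD]EDEDG[G][EDG[G]]]D][[GD]EDEDG[G][EDG[G]]D][EDG[G]D][GD]E


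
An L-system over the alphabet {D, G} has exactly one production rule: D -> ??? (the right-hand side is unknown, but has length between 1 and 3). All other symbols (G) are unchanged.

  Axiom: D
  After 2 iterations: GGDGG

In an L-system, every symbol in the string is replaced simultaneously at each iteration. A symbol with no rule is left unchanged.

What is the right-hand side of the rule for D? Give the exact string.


Trying D -> GDG:
  Step 0: D
  Step 1: GDG
  Step 2: GGDGG
Matches the given result.

Answer: GDG


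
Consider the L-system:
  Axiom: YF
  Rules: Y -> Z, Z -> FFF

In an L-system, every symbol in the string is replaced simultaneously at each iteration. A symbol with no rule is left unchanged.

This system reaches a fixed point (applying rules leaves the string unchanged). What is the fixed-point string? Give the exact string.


Step 0: YF
Step 1: ZF
Step 2: FFFF
Step 3: FFFF  (unchanged — fixed point at step 2)

Answer: FFFF


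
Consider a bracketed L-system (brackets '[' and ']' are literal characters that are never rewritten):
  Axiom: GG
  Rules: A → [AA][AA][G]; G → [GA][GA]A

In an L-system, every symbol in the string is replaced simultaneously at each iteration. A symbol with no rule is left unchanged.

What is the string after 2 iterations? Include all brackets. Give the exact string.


Answer: [[GA][GA]A[AA][AA][G]][[GA][GA]A[AA][AA][G]][AA][AA][G][[GA][GA]A[AA][AA][G]][[GA][GA]A[AA][AA][G]][AA][AA][G]

Derivation:
Step 0: GG
Step 1: [GA][GA]A[GA][GA]A
Step 2: [[GA][GA]A[AA][AA][G]][[GA][GA]A[AA][AA][G]][AA][AA][G][[GA][GA]A[AA][AA][G]][[GA][GA]A[AA][AA][G]][AA][AA][G]


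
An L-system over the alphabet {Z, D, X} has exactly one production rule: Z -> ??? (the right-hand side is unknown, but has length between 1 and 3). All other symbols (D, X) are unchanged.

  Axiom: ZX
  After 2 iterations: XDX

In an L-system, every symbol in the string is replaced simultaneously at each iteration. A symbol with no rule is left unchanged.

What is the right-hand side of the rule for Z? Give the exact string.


Trying Z -> XD:
  Step 0: ZX
  Step 1: XDX
  Step 2: XDX
Matches the given result.

Answer: XD


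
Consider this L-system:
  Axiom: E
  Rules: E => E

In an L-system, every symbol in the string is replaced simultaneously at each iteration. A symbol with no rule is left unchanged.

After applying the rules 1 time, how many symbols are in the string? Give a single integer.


Step 0: length = 1
Step 1: length = 1

Answer: 1


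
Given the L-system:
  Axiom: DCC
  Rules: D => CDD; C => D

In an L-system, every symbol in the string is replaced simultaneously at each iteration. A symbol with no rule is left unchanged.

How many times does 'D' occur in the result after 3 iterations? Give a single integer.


Answer: 22

Derivation:
Step 0: DCC  (1 'D')
Step 1: CDDDD  (4 'D')
Step 2: DCDDCDDCDDCDD  (9 'D')
Step 3: CDDDCDDCDDDCDDCDDDCDDCDDDCDDCDD  (22 'D')


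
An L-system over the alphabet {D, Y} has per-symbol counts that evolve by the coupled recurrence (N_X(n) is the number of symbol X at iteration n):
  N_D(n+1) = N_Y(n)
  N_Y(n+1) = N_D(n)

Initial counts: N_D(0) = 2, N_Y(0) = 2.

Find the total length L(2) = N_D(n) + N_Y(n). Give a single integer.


Answer: 4

Derivation:
Step 0: N_D=2, N_Y=2, L=4
Step 1: N_D=2, N_Y=2, L=4
Step 2: N_D=2, N_Y=2, L=4


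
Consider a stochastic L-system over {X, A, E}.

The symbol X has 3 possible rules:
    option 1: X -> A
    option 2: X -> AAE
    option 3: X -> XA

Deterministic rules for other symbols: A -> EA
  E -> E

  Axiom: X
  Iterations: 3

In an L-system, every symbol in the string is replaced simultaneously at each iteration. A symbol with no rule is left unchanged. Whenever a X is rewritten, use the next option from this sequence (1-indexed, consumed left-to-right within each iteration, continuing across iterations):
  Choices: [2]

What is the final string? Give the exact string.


Answer: EEAEEAE

Derivation:
Step 0: X
Step 1: AAE  (used choices [2])
Step 2: EAEAE  (used choices [])
Step 3: EEAEEAE  (used choices [])


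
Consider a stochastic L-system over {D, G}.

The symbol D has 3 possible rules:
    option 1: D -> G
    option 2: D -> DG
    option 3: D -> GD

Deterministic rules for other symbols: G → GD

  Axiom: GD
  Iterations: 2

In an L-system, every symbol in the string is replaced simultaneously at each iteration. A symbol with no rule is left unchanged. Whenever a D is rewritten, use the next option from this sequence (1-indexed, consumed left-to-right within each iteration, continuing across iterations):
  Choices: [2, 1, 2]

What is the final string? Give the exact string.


Answer: GDGDGGD

Derivation:
Step 0: GD
Step 1: GDDG  (used choices [2])
Step 2: GDGDGGD  (used choices [1, 2])


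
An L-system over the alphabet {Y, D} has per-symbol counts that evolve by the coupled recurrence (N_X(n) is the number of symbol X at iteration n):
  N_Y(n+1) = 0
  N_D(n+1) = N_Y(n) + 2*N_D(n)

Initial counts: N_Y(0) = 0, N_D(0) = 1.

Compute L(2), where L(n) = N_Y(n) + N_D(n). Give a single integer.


Step 0: N_Y=0, N_D=1, L=1
Step 1: N_Y=0, N_D=2, L=2
Step 2: N_Y=0, N_D=4, L=4

Answer: 4


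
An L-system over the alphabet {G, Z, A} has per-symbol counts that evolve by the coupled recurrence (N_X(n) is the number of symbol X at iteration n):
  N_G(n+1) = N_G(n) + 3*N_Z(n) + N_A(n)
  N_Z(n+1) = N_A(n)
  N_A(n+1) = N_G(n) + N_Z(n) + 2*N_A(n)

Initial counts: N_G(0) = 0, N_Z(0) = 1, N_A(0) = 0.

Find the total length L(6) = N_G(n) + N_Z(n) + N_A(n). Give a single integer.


Step 0: N_G=0, N_Z=1, N_A=0, L=1
Step 1: N_G=3, N_Z=0, N_A=1, L=4
Step 2: N_G=4, N_Z=1, N_A=5, L=10
Step 3: N_G=12, N_Z=5, N_A=15, L=32
Step 4: N_G=42, N_Z=15, N_A=47, L=104
Step 5: N_G=134, N_Z=47, N_A=151, L=332
Step 6: N_G=426, N_Z=151, N_A=483, L=1060

Answer: 1060


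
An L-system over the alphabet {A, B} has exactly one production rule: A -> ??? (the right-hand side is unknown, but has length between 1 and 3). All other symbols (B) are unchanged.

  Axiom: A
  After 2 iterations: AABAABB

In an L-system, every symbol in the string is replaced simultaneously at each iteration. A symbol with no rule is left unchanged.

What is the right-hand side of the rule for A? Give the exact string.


Answer: AAB

Derivation:
Trying A -> AAB:
  Step 0: A
  Step 1: AAB
  Step 2: AABAABB
Matches the given result.


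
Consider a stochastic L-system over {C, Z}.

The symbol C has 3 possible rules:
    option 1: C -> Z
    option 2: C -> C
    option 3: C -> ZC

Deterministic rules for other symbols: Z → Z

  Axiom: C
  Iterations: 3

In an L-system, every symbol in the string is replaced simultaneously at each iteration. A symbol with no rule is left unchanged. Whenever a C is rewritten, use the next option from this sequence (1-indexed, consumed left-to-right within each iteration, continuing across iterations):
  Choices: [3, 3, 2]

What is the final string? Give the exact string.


Step 0: C
Step 1: ZC  (used choices [3])
Step 2: ZZC  (used choices [3])
Step 3: ZZC  (used choices [2])

Answer: ZZC


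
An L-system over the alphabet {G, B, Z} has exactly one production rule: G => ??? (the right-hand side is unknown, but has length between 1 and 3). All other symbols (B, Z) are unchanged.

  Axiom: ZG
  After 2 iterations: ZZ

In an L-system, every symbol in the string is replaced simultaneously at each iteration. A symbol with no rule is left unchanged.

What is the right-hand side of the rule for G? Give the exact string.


Answer: Z

Derivation:
Trying G => Z:
  Step 0: ZG
  Step 1: ZZ
  Step 2: ZZ
Matches the given result.


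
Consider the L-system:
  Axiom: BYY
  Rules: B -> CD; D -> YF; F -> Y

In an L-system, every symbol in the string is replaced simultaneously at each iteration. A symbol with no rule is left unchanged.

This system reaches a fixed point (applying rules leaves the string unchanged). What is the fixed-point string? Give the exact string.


Answer: CYYYY

Derivation:
Step 0: BYY
Step 1: CDYY
Step 2: CYFYY
Step 3: CYYYY
Step 4: CYYYY  (unchanged — fixed point at step 3)


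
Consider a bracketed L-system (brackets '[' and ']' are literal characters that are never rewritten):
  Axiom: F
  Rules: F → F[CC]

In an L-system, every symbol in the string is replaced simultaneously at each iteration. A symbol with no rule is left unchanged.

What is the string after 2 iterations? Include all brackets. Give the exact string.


Answer: F[CC][CC]

Derivation:
Step 0: F
Step 1: F[CC]
Step 2: F[CC][CC]


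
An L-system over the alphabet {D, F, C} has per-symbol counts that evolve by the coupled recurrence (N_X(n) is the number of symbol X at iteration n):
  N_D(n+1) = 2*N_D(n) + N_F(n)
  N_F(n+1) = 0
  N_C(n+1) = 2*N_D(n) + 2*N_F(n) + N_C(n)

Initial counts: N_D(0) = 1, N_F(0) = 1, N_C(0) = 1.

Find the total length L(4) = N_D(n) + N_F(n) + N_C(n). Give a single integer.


Answer: 71

Derivation:
Step 0: N_D=1, N_F=1, N_C=1, L=3
Step 1: N_D=3, N_F=0, N_C=5, L=8
Step 2: N_D=6, N_F=0, N_C=11, L=17
Step 3: N_D=12, N_F=0, N_C=23, L=35
Step 4: N_D=24, N_F=0, N_C=47, L=71


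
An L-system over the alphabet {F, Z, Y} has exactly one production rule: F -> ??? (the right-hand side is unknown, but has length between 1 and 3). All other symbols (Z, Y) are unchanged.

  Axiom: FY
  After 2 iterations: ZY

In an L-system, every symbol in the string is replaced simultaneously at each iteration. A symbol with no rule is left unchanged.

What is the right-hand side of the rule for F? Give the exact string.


Trying F -> Z:
  Step 0: FY
  Step 1: ZY
  Step 2: ZY
Matches the given result.

Answer: Z


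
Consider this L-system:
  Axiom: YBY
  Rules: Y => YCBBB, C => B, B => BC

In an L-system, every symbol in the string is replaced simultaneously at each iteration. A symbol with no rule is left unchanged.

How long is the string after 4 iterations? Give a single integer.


Answer: 90

Derivation:
Step 0: length = 3
Step 1: length = 12
Step 2: length = 27
Step 3: length = 51
Step 4: length = 90


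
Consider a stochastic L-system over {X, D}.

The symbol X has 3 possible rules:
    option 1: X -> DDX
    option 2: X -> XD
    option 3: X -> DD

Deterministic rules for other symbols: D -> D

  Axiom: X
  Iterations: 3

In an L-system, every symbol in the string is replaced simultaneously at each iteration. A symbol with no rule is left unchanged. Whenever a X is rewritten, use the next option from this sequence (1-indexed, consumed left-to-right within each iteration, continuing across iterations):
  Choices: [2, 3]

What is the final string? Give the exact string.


Answer: DDD

Derivation:
Step 0: X
Step 1: XD  (used choices [2])
Step 2: DDD  (used choices [3])
Step 3: DDD  (used choices [])


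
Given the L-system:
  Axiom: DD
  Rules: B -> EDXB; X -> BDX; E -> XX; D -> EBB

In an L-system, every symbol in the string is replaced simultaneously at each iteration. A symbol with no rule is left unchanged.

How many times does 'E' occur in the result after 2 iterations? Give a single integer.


Step 0: DD  (0 'E')
Step 1: EBBEBB  (2 'E')
Step 2: XXEDXBEDXBXXEDXBEDXB  (4 'E')

Answer: 4


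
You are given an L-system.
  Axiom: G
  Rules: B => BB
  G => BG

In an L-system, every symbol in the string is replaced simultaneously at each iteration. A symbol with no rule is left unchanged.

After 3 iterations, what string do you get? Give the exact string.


Step 0: G
Step 1: BG
Step 2: BBBG
Step 3: BBBBBBBG

Answer: BBBBBBBG


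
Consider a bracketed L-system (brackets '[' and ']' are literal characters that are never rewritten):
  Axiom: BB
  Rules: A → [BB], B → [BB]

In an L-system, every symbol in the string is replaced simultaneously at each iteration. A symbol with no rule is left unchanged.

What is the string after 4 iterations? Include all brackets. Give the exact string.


Answer: [[[[BB][BB]][[BB][BB]]][[[BB][BB]][[BB][BB]]]][[[[BB][BB]][[BB][BB]]][[[BB][BB]][[BB][BB]]]]

Derivation:
Step 0: BB
Step 1: [BB][BB]
Step 2: [[BB][BB]][[BB][BB]]
Step 3: [[[BB][BB]][[BB][BB]]][[[BB][BB]][[BB][BB]]]
Step 4: [[[[BB][BB]][[BB][BB]]][[[BB][BB]][[BB][BB]]]][[[[BB][BB]][[BB][BB]]][[[BB][BB]][[BB][BB]]]]


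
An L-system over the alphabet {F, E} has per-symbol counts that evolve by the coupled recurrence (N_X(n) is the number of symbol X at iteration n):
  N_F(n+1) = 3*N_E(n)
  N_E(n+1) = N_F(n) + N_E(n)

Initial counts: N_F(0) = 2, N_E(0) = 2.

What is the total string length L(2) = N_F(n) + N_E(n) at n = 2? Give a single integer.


Step 0: N_F=2, N_E=2, L=4
Step 1: N_F=6, N_E=4, L=10
Step 2: N_F=12, N_E=10, L=22

Answer: 22


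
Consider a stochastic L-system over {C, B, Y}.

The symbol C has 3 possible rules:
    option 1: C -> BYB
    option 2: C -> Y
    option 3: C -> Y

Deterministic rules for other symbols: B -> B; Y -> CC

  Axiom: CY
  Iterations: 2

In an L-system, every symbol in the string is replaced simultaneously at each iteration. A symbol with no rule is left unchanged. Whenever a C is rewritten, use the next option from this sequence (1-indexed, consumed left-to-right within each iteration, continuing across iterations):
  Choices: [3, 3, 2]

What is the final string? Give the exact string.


Answer: CCYY

Derivation:
Step 0: CY
Step 1: YCC  (used choices [3])
Step 2: CCYY  (used choices [3, 2])


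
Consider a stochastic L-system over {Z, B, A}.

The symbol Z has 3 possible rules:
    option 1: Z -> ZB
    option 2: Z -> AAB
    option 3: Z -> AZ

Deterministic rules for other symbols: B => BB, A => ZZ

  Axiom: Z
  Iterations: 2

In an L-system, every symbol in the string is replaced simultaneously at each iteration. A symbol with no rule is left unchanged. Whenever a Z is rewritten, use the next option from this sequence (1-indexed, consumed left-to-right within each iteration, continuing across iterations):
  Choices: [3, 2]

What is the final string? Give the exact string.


Answer: ZZAAB

Derivation:
Step 0: Z
Step 1: AZ  (used choices [3])
Step 2: ZZAAB  (used choices [2])


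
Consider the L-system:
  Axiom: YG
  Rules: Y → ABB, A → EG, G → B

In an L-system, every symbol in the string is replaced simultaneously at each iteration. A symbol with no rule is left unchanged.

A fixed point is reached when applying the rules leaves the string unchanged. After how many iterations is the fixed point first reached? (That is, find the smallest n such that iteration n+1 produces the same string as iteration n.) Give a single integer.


Step 0: YG
Step 1: ABBB
Step 2: EGBBB
Step 3: EBBBB
Step 4: EBBBB  (unchanged — fixed point at step 3)

Answer: 3


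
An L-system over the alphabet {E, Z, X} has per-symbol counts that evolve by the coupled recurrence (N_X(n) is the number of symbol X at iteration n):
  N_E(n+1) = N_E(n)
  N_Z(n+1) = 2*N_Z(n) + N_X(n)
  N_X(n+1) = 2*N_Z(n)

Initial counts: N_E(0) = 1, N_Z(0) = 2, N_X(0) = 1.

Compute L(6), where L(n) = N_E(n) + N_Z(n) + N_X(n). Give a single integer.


Step 0: N_E=1, N_Z=2, N_X=1, L=4
Step 1: N_E=1, N_Z=5, N_X=4, L=10
Step 2: N_E=1, N_Z=14, N_X=10, L=25
Step 3: N_E=1, N_Z=38, N_X=28, L=67
Step 4: N_E=1, N_Z=104, N_X=76, L=181
Step 5: N_E=1, N_Z=284, N_X=208, L=493
Step 6: N_E=1, N_Z=776, N_X=568, L=1345

Answer: 1345


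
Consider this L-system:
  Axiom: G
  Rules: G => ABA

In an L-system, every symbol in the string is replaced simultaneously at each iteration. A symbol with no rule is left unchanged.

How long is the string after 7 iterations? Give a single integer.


Answer: 3

Derivation:
Step 0: length = 1
Step 1: length = 3
Step 2: length = 3
Step 3: length = 3
Step 4: length = 3
Step 5: length = 3
Step 6: length = 3
Step 7: length = 3


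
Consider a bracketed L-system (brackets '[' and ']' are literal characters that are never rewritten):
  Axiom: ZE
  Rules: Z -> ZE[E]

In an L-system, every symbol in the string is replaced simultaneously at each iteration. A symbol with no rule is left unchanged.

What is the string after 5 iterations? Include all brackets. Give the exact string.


Answer: ZE[E]E[E]E[E]E[E]E[E]E

Derivation:
Step 0: ZE
Step 1: ZE[E]E
Step 2: ZE[E]E[E]E
Step 3: ZE[E]E[E]E[E]E
Step 4: ZE[E]E[E]E[E]E[E]E
Step 5: ZE[E]E[E]E[E]E[E]E[E]E


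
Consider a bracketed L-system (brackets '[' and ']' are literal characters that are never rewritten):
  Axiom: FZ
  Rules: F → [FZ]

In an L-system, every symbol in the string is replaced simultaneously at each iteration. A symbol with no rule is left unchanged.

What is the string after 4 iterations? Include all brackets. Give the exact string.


Step 0: FZ
Step 1: [FZ]Z
Step 2: [[FZ]Z]Z
Step 3: [[[FZ]Z]Z]Z
Step 4: [[[[FZ]Z]Z]Z]Z

Answer: [[[[FZ]Z]Z]Z]Z


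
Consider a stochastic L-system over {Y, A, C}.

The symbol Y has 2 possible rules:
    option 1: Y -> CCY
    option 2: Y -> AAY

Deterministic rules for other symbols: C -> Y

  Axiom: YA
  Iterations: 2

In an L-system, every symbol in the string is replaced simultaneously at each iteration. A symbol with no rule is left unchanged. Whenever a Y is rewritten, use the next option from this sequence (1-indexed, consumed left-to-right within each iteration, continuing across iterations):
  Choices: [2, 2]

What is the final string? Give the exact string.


Answer: AAAAYA

Derivation:
Step 0: YA
Step 1: AAYA  (used choices [2])
Step 2: AAAAYA  (used choices [2])


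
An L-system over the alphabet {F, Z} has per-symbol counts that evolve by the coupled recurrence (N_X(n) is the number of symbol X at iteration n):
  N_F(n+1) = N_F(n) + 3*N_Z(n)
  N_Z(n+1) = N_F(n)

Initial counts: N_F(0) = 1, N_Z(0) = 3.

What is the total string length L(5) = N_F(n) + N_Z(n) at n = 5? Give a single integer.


Step 0: N_F=1, N_Z=3, L=4
Step 1: N_F=10, N_Z=1, L=11
Step 2: N_F=13, N_Z=10, L=23
Step 3: N_F=43, N_Z=13, L=56
Step 4: N_F=82, N_Z=43, L=125
Step 5: N_F=211, N_Z=82, L=293

Answer: 293


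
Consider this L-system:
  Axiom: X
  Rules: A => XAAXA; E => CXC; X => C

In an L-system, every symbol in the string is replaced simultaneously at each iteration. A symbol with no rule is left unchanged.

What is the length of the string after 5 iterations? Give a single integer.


Step 0: length = 1
Step 1: length = 1
Step 2: length = 1
Step 3: length = 1
Step 4: length = 1
Step 5: length = 1

Answer: 1
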